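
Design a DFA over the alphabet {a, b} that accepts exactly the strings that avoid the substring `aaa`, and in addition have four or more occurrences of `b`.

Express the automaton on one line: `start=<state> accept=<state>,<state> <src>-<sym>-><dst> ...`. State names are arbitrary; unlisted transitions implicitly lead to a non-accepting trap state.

Run two small machines in parallel and take their product. One (4 states) tracks partial matches of the forbidden pattern `aaa`; the other (6 states) tracks the count of `b`s, saturating at 5. Each combined state is a pair, one component from each; accept when both components accept.
24 states suffice.
          a    b  
>  q0     q1   q2 
   q1     q3   q2 
   q2     q4   q5 
   q3     q6   q2 
   q4     q7   q5 
   q5     q8   q9 
   q6     q6  q10 
   q7    q10   q5 
   q8    q11   q9 
   q9    q12  q13 
   q10   q10  q14 
   q11   q14   q9 
   q12   q15  q13 
 * q13   q16  q17 
   q14   q14  q18 
   q15   q18  q13 
 * q16   q19  q17 
 * q17   q20  q17 
   q18   q18  q21 
 * q19   q21  q17 
 * q20   q22  q17 
   q21   q21  q23 
 * q22   q23  q17 
   q23   q23  q23 
(> = start, * = accepting)

start=q0 accept=q13,q16,q17,q19,q20,q22 q0-a->q1 q0-b->q2 q1-a->q3 q1-b->q2 q2-a->q4 q2-b->q5 q3-a->q6 q3-b->q2 q4-a->q7 q4-b->q5 q5-a->q8 q5-b->q9 q6-a->q6 q6-b->q10 q7-a->q10 q7-b->q5 q8-a->q11 q8-b->q9 q9-a->q12 q9-b->q13 q10-a->q10 q10-b->q14 q11-a->q14 q11-b->q9 q12-a->q15 q12-b->q13 q13-a->q16 q13-b->q17 q14-a->q14 q14-b->q18 q15-a->q18 q15-b->q13 q16-a->q19 q16-b->q17 q17-a->q20 q17-b->q17 q18-a->q18 q18-b->q21 q19-a->q21 q19-b->q17 q20-a->q22 q20-b->q17 q21-a->q21 q21-b->q23 q22-a->q23 q22-b->q17 q23-a->q23 q23-b->q23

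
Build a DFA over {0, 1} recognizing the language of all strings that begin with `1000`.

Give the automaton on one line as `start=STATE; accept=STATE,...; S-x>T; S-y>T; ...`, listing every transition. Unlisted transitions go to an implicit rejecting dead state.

start=q0; accept=q4; q0-0>q5; q0-1>q1; q1-0>q2; q1-1>q5; q2-0>q3; q2-1>q5; q3-0>q4; q3-1>q5; q4-0>q4; q4-1>q4; q5-0>q5; q5-1>q5

Walk along `1000` while the input agrees: from q0 take `1` to q1, and so on. Any deviation drops to the rejecting sink q5. Once q4 is reached the prefix is confirmed and every continuation is accepted.
A 6-state machine:
        0   1  
>  q0   q5  q1 
   q1   q2  q5 
   q2   q3  q5 
   q3   q4  q5 
 * q4   q4  q4 
   q5   q5  q5 
(> = start, * = accepting)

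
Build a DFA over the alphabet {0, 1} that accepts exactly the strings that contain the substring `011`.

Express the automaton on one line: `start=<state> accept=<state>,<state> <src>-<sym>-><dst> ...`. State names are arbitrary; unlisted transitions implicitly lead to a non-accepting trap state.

start=s0 accept=s3 s0-0->s1 s0-1->s0 s1-0->s1 s1-1->s2 s2-0->s1 s2-1->s3 s3-0->s3 s3-1->s3

States s0..s2 record the length of the longest prefix of `011` that matches the current input suffix. Reaching s3 means `011` has been seen, and we stay there forever. Accept from s3.
With 4 states:
        0   1  
>  s0   s1  s0 
   s1   s1  s2 
   s2   s1  s3 
 * s3   s3  s3 
(> = start, * = accepting)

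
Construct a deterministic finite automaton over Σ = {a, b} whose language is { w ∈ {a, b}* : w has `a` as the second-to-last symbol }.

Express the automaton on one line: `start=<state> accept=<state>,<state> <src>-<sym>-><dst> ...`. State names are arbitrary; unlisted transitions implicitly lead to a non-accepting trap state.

Because acceptance depends on a position counted from the end, the machine has to buffer the most recent 2 symbols. Make each state the string of the last up-to-2 symbols read; on input `x` shift the window left and append `x`. Accept when the buffered window has length 2 and begins with `a`.
With 7 states:
        a   b  
>  s0   s1  s2 
   s1   s3  s4 
   s2   s5  s6 
 * s3   s3  s4 
 * s4   s5  s6 
   s5   s3  s4 
   s6   s5  s6 
(> = start, * = accepting)

start=s0 accept=s3,s4 s0-a->s1 s0-b->s2 s1-a->s3 s1-b->s4 s2-a->s5 s2-b->s6 s3-a->s3 s3-b->s4 s4-a->s5 s4-b->s6 s5-a->s3 s5-b->s4 s6-a->s5 s6-b->s6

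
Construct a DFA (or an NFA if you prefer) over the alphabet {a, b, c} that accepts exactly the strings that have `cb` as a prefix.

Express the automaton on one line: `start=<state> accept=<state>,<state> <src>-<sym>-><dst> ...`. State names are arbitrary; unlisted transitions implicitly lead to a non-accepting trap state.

start=q0 accept=q2 q0-a->q3 q0-b->q3 q0-c->q1 q1-a->q3 q1-b->q2 q1-c->q3 q2-a->q2 q2-b->q2 q2-c->q2 q3-a->q3 q3-b->q3 q3-c->q3

Check the first 2 symbols one by one: q0 through q1 record how many have matched `cb` so far; any wrong symbol goes to the dead state q3. After all 2 match we enter the accepting sink q2.
        a   b   c  
>  q0   q3  q3  q1 
   q1   q3  q2  q3 
 * q2   q2  q2  q2 
   q3   q3  q3  q3 
(> = start, * = accepting)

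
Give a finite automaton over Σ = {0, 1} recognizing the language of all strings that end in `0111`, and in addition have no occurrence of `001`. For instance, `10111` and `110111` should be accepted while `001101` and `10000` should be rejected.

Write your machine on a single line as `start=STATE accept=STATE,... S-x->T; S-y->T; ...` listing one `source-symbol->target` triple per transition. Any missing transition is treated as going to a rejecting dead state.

Run two small machines in parallel and take their product. The first has 5 states tracking how much of the suffix `0111` has currently been matched; the second has 4 states tracking partial matches of the forbidden pattern `001`. A product state is a pair (one from each), accepting exactly when both do.
An 11-state machine:
       0  1 
>  A   B  A 
   B   C  D 
   C   C  E 
   D   B  F 
   E   G  H 
   F   B  I 
   G   G  E 
   H   G  J 
 * I   B  A 
   J   G  K 
   K   G  K 
(> = start, * = accepting)

start=A; accept=I; A-0->B; A-1->A; B-0->C; B-1->D; C-0->C; C-1->E; D-0->B; D-1->F; E-0->G; E-1->H; F-0->B; F-1->I; G-0->G; G-1->E; H-0->G; H-1->J; I-0->B; I-1->A; J-0->G; J-1->K; K-0->G; K-1->K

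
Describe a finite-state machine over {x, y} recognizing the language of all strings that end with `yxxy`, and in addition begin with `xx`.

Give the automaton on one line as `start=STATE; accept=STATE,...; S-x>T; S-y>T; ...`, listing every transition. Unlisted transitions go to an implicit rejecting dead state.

start=q0; accept=q7; q0-x>q1; q0-y>q2; q1-x>q3; q1-y>q2; q2-x>q2; q2-y>q2; q3-x>q3; q3-y>q4; q4-x>q5; q4-y>q4; q5-x>q6; q5-y>q4; q6-x>q3; q6-y>q7; q7-x>q5; q7-y>q4

Run two small machines in parallel and take their product. One (5 states) tracks how much of the suffix `yxxy` has currently been matched; the other (4 states) tracks whether the input so far still matches the prefix `xx`. Each combined state is a pair, one component from each; accept when both components accept. Equivalent product states are then merged.
        x   y  
>  q0   q1  q2 
   q1   q3  q2 
   q2   q2  q2 
   q3   q3  q4 
   q4   q5  q4 
   q5   q6  q4 
   q6   q3  q7 
 * q7   q5  q4 
(> = start, * = accepting)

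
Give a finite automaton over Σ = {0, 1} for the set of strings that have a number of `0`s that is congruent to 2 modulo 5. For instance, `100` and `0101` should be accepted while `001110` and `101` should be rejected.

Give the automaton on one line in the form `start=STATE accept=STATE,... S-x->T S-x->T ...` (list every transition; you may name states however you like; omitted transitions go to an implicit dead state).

start=q0 accept=q2 q0-0->q1 q0-1->q0 q1-0->q2 q1-1->q1 q2-0->q3 q2-1->q2 q3-0->q4 q3-1->q3 q4-0->q0 q4-1->q4

Keep the running count of `0`s modulo 5: each `0` advances along the cycle q0 → q1 → q2 → q3 → q4 → q0 while other symbols loop. Accept at q2.
        0   1  
>  q0   q1  q0 
   q1   q2  q1 
 * q2   q3  q2 
   q3   q4  q3 
   q4   q0  q4 
(> = start, * = accepting)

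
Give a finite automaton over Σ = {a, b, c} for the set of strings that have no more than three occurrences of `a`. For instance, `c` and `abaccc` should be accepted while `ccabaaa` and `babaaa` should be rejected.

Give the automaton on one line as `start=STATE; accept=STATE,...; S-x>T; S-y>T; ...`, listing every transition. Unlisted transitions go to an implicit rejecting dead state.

Only the number of `a`s matters, and only up to 4. Make a chain q0 → q1 → q2 → q3 → q4 advanced by each `a` (with q4 absorbing); every other symbol self-loops. The accepting set is {q0, q1, q2, q3}.
A 5-state machine:
        a   b   c  
>* q0   q1  q0  q0 
 * q1   q2  q1  q1 
 * q2   q3  q2  q2 
 * q3   q4  q3  q3 
   q4   q4  q4  q4 
(> = start, * = accepting)

start=q0; accept=q0,q1,q2,q3; q0-a>q1; q0-b>q0; q0-c>q0; q1-a>q2; q1-b>q1; q1-c>q1; q2-a>q3; q2-b>q2; q2-c>q2; q3-a>q4; q3-b>q3; q3-c>q3; q4-a>q4; q4-b>q4; q4-c>q4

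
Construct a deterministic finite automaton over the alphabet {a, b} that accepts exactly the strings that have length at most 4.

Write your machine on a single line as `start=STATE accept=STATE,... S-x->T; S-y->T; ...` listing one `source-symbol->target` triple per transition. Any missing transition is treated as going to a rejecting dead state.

start=q0; accept=q0,q1,q2,q3,q4; q0-a->q1; q0-b->q1; q1-a->q2; q1-b->q2; q2-a->q3; q2-b->q3; q3-a->q4; q3-b->q4; q4-a->q5; q4-b->q5; q5-a->q5; q5-b->q5

We only need to distinguish lengths 0, 1, …, 4, and '>4'. Chain q0 → q1 → q2 → q3 → q4 → q5 on every symbol, with q5 looping. Accepting states: {q0, q1, q2, q3, q4}.
With 6 states:
        a   b  
>* q0   q1  q1 
 * q1   q2  q2 
 * q2   q3  q3 
 * q3   q4  q4 
 * q4   q5  q5 
   q5   q5  q5 
(> = start, * = accepting)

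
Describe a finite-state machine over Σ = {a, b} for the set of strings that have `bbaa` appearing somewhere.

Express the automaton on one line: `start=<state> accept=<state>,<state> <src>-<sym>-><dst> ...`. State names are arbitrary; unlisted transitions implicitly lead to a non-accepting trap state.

Track how much of `bbaa` has been matched so far: state q0 is no progress, q4 is the absorbing accept state reached once `bbaa` has occurred. Intermediate states record partial matches; on a mismatch, fall back to the longest reusable overlap.
        a   b  
>  q0   q0  q1 
   q1   q0  q2 
   q2   q3  q2 
   q3   q4  q1 
 * q4   q4  q4 
(> = start, * = accepting)

start=q0 accept=q4 q0-a->q0 q0-b->q1 q1-a->q0 q1-b->q2 q2-a->q3 q2-b->q2 q3-a->q4 q3-b->q1 q4-a->q4 q4-b->q4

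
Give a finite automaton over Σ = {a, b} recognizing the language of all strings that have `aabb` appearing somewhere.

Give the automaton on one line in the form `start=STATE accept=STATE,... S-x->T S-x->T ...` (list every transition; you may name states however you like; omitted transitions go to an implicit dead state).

start=q0 accept=q4 q0-a->q1 q0-b->q0 q1-a->q2 q1-b->q0 q2-a->q2 q2-b->q3 q3-a->q1 q3-b->q4 q4-a->q4 q4-b->q4

Track how much of `aabb` has been matched so far: state q0 is no progress, q4 is the absorbing accept state reached once `aabb` has occurred. Intermediate states record partial matches; on a mismatch, fall back to the longest reusable overlap.
A 5-state machine:
        a   b  
>  q0   q1  q0 
   q1   q2  q0 
   q2   q2  q3 
   q3   q1  q4 
 * q4   q4  q4 
(> = start, * = accepting)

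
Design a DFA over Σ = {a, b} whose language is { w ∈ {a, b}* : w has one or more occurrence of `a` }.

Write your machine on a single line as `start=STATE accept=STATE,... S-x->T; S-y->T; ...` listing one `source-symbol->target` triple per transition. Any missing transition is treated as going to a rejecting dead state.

Count `a`s, saturating at 2: state q0 means no `a` yet, q1 means one `a` seen, q2 means more than one. Each `a` increments (capped at q2); other symbols loop. Accept from {q1, q2}.
3 states suffice.
        a   b  
>  q0   q1  q0 
 * q1   q2  q1 
 * q2   q2  q2 
(> = start, * = accepting)

start=q0; accept=q1,q2; q0-a->q1; q0-b->q0; q1-a->q2; q1-b->q1; q2-a->q2; q2-b->q2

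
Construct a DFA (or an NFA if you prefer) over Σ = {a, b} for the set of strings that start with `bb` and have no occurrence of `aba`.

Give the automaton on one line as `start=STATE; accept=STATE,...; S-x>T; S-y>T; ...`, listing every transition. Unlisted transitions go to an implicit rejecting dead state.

start=q0; accept=q4,q7,q8; q0-a>q1; q0-b>q2; q1-a>q1; q1-b>q3; q2-a>q1; q2-b>q4; q3-a>q5; q3-b>q6; q4-a>q7; q4-b>q4; q5-a>q5; q5-b>q5; q6-a>q1; q6-b>q6; q7-a>q7; q7-b>q8; q8-a>q9; q8-b>q4; q9-a>q9; q9-b>q9

Handle the two conditions separately and then intersect. The first has 4 states tracking whether the input so far still matches the prefix `bb`; the second has 4 states tracking partial matches of the forbidden pattern `aba`. A product state is a pair (one from each), accepting exactly when both do.
With 10 states:
        a   b  
>  q0   q1  q2 
   q1   q1  q3 
   q2   q1  q4 
   q3   q5  q6 
 * q4   q7  q4 
   q5   q5  q5 
   q6   q1  q6 
 * q7   q7  q8 
 * q8   q9  q4 
   q9   q9  q9 
(> = start, * = accepting)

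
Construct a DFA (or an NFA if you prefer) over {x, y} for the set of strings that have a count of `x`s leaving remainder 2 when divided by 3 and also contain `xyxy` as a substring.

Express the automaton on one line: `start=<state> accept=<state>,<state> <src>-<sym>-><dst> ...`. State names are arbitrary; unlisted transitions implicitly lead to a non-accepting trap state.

start=A accept=L A-x->B A-y->A B-x->C B-y->D C-x->E C-y->F D-x->G D-y->H E-x->B E-y->I F-x->J F-y->K G-x->E G-y->L H-x->C H-y->H I-x->M I-y->A J-x->B J-y->N K-x->E K-y->K L-x->N L-y->L M-x->C M-y->O N-x->O N-y->N O-x->L O-y->O

Handle the two conditions separately and then intersect. One (3 states) tracks the count of `x`s modulo 3; the other (5 states) tracks whether and how much of `xyxy` has been seen. Each combined state is a pair, one component from each; accept when both components accept.
A 15-state machine:
       x  y 
>  A   B  A 
   B   C  D 
   C   E  F 
   D   G  H 
   E   B  I 
   F   J  K 
   G   E  L 
   H   C  H 
   I   M  A 
   J   B  N 
   K   E  K 
 * L   N  L 
   M   C  O 
   N   O  N 
   O   L  O 
(> = start, * = accepting)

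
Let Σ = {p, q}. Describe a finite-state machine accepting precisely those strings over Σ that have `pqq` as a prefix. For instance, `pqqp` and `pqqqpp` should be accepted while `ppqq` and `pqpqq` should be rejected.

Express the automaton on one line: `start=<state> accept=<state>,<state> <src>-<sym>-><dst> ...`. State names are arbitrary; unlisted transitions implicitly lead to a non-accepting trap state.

Walk along `pqq` while the input agrees: from S0 take `p` to S1, and so on. Any deviation drops to the rejecting sink S4. Once S3 is reached the prefix is confirmed and every continuation is accepted.
        p   q  
>  S0   S1  S4 
   S1   S4  S2 
   S2   S4  S3 
 * S3   S3  S3 
   S4   S4  S4 
(> = start, * = accepting)

start=S0 accept=S3 S0-p->S1 S0-q->S4 S1-p->S4 S1-q->S2 S2-p->S4 S2-q->S3 S3-p->S3 S3-q->S3 S4-p->S4 S4-q->S4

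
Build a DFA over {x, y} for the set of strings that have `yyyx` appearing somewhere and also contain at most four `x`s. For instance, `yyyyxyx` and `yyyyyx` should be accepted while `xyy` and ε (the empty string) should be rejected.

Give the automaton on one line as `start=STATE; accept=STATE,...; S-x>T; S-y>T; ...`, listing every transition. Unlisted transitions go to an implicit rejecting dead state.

start=q0; accept=q14,q17,q19,q20; q0-x>q1; q0-y>q2; q1-x>q3; q1-y>q4; q2-x>q1; q2-y>q5; q3-x>q6; q3-y>q7; q4-x>q3; q4-y>q8; q5-x>q1; q5-y>q9; q6-x>q10; q6-y>q11; q7-x>q6; q7-y>q12; q8-x>q3; q8-y>q13; q9-x>q14; q9-y>q9; q10-x>q10; q10-y>q10; q11-x>q10; q11-y>q15; q12-x>q6; q12-y>q16; q13-x>q17; q13-y>q13; q14-x>q17; q14-y>q14; q15-x>q10; q15-y>q18; q16-x>q19; q16-y>q16; q17-x>q19; q17-y>q17; q18-x>q20; q18-y>q18; q19-x>q20; q19-y>q19; q20-x>q10; q20-y>q20

Build one automaton per condition and run them in lockstep. One (5 states) tracks whether and how much of `yyyx` has been seen; the other (6 states) tracks the count of `x`s, saturating at 5. Each combined state is a pair, one component from each; accept when both components accept. Minimizing collapses redundant product states.
          x    y  
>  q0     q1   q2 
   q1     q3   q4 
   q2     q1   q5 
   q3     q6   q7 
   q4     q3   q8 
   q5     q1   q9 
   q6    q10  q11 
   q7     q6  q12 
   q8     q3  q13 
   q9    q14   q9 
   q10   q10  q10 
   q11   q10  q15 
   q12    q6  q16 
   q13   q17  q13 
 * q14   q17  q14 
   q15   q10  q18 
   q16   q19  q16 
 * q17   q19  q17 
   q18   q20  q18 
 * q19   q20  q19 
 * q20   q10  q20 
(> = start, * = accepting)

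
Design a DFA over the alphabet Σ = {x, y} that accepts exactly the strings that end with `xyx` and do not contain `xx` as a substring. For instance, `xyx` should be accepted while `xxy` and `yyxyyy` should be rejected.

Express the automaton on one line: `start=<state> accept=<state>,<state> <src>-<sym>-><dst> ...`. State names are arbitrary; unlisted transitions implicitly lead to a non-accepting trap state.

Run two small machines in parallel and take their product. The first has 4 states tracking how much of the suffix `xyx` has currently been matched; the second has 3 states tracking partial matches of the forbidden pattern `xx`. A product state is a pair (one from each), accepting exactly when both do.
        x   y  
>  q0   q1  q0 
   q1   q2  q3 
   q2   q2  q4 
   q3   q5  q0 
   q4   q6  q7 
 * q5   q2  q3 
   q6   q2  q4 
   q7   q2  q7 
(> = start, * = accepting)

start=q0 accept=q5 q0-x->q1 q0-y->q0 q1-x->q2 q1-y->q3 q2-x->q2 q2-y->q4 q3-x->q5 q3-y->q0 q4-x->q6 q4-y->q7 q5-x->q2 q5-y->q3 q6-x->q2 q6-y->q4 q7-x->q2 q7-y->q7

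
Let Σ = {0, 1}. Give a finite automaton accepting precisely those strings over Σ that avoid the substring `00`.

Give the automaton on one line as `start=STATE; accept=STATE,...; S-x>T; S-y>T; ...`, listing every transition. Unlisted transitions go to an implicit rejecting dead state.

This is the complement of 'contains `00`'. Use the same substring-matching states — q0 through q2 holding how much of `00` has just been matched — but flip the accepting set: everything except the trap q2 accepts.
A 3-state machine:
        0   1  
>* q0   q1  q0 
 * q1   q2  q0 
   q2   q2  q2 
(> = start, * = accepting)

start=q0; accept=q0,q1; q0-0>q1; q0-1>q0; q1-0>q2; q1-1>q0; q2-0>q2; q2-1>q2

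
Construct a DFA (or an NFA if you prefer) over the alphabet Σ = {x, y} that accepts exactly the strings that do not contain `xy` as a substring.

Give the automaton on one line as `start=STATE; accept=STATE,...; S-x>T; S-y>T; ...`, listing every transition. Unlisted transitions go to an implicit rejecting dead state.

start=s0; accept=s0,s1; s0-x>s1; s0-y>s0; s1-x>s1; s1-y>s2; s2-x>s2; s2-y>s2

Track partial matches of the forbidden pattern `xy`. State s2 is a dead state reached once `xy` has occurred; every other state accepts. s0 means no part of `xy` is currently matched.
With 3 states:
        x   y  
>* s0   s1  s0 
 * s1   s1  s2 
   s2   s2  s2 
(> = start, * = accepting)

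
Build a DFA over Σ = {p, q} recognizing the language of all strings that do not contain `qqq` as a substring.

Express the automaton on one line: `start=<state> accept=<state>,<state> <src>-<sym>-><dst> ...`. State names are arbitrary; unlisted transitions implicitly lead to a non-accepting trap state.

start=S0 accept=S0,S1,S2 S0-p->S0 S0-q->S1 S1-p->S0 S1-q->S2 S2-p->S0 S2-q->S3 S3-p->S3 S3-q->S3

This is the complement of 'contains `qqq`'. Use the same substring-matching states — S0 through S3 holding how much of `qqq` has just been matched — but flip the accepting set: everything except the trap S3 accepts.
With 4 states:
        p   q  
>* S0   S0  S1 
 * S1   S0  S2 
 * S2   S0  S3 
   S3   S3  S3 
(> = start, * = accepting)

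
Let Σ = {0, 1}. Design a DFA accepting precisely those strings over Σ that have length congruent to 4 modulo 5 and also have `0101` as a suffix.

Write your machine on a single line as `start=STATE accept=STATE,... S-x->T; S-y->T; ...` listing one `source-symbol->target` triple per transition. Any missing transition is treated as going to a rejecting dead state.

Run two small machines in parallel and take their product. One (5 states) tracks the input length modulo 5; the other (5 states) tracks how much of the suffix `0101` has currently been matched. Each combined state is a pair, one component from each; accept when both components accept. Equivalent product states are then merged.
9 states suffice.
       0  1 
>  A   B  C 
   B   D  E 
   C   D  D 
   D   F  F 
   E   G  F 
   F   H  H 
   G   H  I 
   H   A  A 
 * I   A  A 
(> = start, * = accepting)

start=A; accept=I; A-0->B; A-1->C; B-0->D; B-1->E; C-0->D; C-1->D; D-0->F; D-1->F; E-0->G; E-1->F; F-0->H; F-1->H; G-0->H; G-1->I; H-0->A; H-1->A; I-0->A; I-1->A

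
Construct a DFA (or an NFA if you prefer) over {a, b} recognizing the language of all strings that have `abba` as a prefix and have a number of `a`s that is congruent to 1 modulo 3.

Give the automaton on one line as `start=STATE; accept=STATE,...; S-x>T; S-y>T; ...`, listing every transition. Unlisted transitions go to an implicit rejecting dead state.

start=s0; accept=s7; s0-a>s1; s0-b>s2; s1-a>s2; s1-b>s3; s2-a>s2; s2-b>s2; s3-a>s2; s3-b>s4; s4-a>s5; s4-b>s2; s5-a>s6; s5-b>s5; s6-a>s7; s6-b>s6; s7-a>s5; s7-b>s7

Run two small machines in parallel and take their product. The first has 6 states tracking whether the input so far still matches the prefix `abba`; the second has 3 states tracking the count of `a`s modulo 3. A product state is a pair (one from each), accepting exactly when both do. Minimizing collapses redundant product states.
With 8 states:
        a   b  
>  s0   s1  s2 
   s1   s2  s3 
   s2   s2  s2 
   s3   s2  s4 
   s4   s5  s2 
   s5   s6  s5 
   s6   s7  s6 
 * s7   s5  s7 
(> = start, * = accepting)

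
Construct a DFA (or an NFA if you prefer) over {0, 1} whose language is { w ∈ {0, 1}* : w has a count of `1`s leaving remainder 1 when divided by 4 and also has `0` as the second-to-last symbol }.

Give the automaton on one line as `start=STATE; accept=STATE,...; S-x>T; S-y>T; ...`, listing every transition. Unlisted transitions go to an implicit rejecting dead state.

Handle the two conditions separately and then intersect. The first has 4 states tracking the count of `1`s modulo 4; the second has 7 states tracking the last 2 symbols read. A product state is a pair (one from each), accepting exactly when both do.
          0    1  
>  q0     q1   q2 
   q1     q3   q4 
   q2     q5   q6 
   q3     q3   q4 
 * q4     q5   q6 
   q5     q7   q8 
   q6     q9  q10 
 * q7     q7   q8 
   q8     q9  q10 
   q9    q11  q12 
   q10   q13  q14 
   q11   q11  q12 
   q12   q13  q14 
   q13   q15  q16 
   q14   q17  q18 
   q15   q15  q16 
   q16   q17  q18 
   q17    q3   q4 
   q18    q5   q6 
(> = start, * = accepting)

start=q0; accept=q4,q7; q0-0>q1; q0-1>q2; q1-0>q3; q1-1>q4; q2-0>q5; q2-1>q6; q3-0>q3; q3-1>q4; q4-0>q5; q4-1>q6; q5-0>q7; q5-1>q8; q6-0>q9; q6-1>q10; q7-0>q7; q7-1>q8; q8-0>q9; q8-1>q10; q9-0>q11; q9-1>q12; q10-0>q13; q10-1>q14; q11-0>q11; q11-1>q12; q12-0>q13; q12-1>q14; q13-0>q15; q13-1>q16; q14-0>q17; q14-1>q18; q15-0>q15; q15-1>q16; q16-0>q17; q16-1>q18; q17-0>q3; q17-1>q4; q18-0>q5; q18-1>q6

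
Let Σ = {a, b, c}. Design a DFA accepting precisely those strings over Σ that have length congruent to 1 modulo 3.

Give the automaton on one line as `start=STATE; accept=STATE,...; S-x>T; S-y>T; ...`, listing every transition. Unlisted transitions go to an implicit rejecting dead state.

Only the length mod 3 matters, so use a 3-cycle: from any state, every input symbol moves to the next state, wrapping q2 back to q0. Mark q1 accepting.
With 3 states:
        a   b   c  
>  q0   q1  q1  q1 
 * q1   q2  q2  q2 
   q2   q0  q0  q0 
(> = start, * = accepting)

start=q0; accept=q1; q0-a>q1; q0-b>q1; q0-c>q1; q1-a>q2; q1-b>q2; q1-c>q2; q2-a>q0; q2-b>q0; q2-c>q0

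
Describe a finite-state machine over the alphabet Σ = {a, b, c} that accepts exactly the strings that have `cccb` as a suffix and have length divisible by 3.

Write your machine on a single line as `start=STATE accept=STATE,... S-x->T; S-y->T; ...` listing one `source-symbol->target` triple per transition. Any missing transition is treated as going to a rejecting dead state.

start=S0; accept=S6; S0-a->S1; S0-b->S1; S0-c->S1; S1-a->S2; S1-b->S2; S1-c->S2; S2-a->S0; S2-b->S0; S2-c->S3; S3-a->S1; S3-b->S1; S3-c->S4; S4-a->S2; S4-b->S2; S4-c->S5; S5-a->S0; S5-b->S6; S5-c->S3; S6-a->S1; S6-b->S1; S6-c->S1

Build one automaton per condition and run them in lockstep. The first has 5 states tracking how much of the suffix `cccb` has currently been matched; the second has 3 states tracking the input length modulo 3. A product state is a pair (one from each), accepting exactly when both do. After merging equivalent states the machine shrinks.
With 7 states:
        a   b   c  
>  S0   S1  S1  S1 
   S1   S2  S2  S2 
   S2   S0  S0  S3 
   S3   S1  S1  S4 
   S4   S2  S2  S5 
   S5   S0  S6  S3 
 * S6   S1  S1  S1 
(> = start, * = accepting)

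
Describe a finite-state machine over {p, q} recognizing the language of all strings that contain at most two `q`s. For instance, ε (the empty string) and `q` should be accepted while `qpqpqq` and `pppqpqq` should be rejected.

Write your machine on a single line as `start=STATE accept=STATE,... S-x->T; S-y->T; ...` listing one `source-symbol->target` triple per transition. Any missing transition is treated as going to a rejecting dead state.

start=A; accept=A,B,C; A-p->A; A-q->B; B-p->B; B-q->C; C-p->C; C-q->D; D-p->D; D-q->D

Count `q`s, saturating at 3: states A through C mean 0 through 2 `q`s seen; D means more than 2. Each `q` increments (capped at D); other symbols loop. Accept from {A, B, C}.
4 states suffice.
       p  q 
>* A   A  B 
 * B   B  C 
 * C   C  D 
   D   D  D 
(> = start, * = accepting)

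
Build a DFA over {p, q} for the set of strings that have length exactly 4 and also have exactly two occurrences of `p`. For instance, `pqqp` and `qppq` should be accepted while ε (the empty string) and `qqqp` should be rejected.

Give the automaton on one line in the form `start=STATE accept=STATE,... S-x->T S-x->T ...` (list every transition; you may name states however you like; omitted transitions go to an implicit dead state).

start=S0 accept=S11 S0-p->S1 S0-q->S2 S1-p->S3 S1-q->S4 S2-p->S4 S2-q->S5 S3-p->S6 S3-q->S7 S4-p->S7 S4-q->S8 S5-p->S8 S5-q->S9 S6-p->S10 S6-q->S10 S7-p->S10 S7-q->S11 S8-p->S11 S8-q->S12 S9-p->S12 S9-q->S13 S10-p->S14 S10-q->S14 S11-p->S14 S11-q->S15 S12-p->S15 S12-q->S16 S13-p->S16 S13-q->S17 S14-p->S14 S14-q->S14 S15-p->S14 S15-q->S15 S16-p->S15 S16-q->S16 S17-p->S16 S17-q->S17

Build one automaton per condition and run them in lockstep. One (6 states) tracks the input length, saturating at 5; the other (4 states) tracks the count of `p`s, saturating at 3. Each combined state is a pair, one component from each; accept when both components accept.
          p    q  
>  S0     S1   S2 
   S1     S3   S4 
   S2     S4   S5 
   S3     S6   S7 
   S4     S7   S8 
   S5     S8   S9 
   S6    S10  S10 
   S7    S10  S11 
   S8    S11  S12 
   S9    S12  S13 
   S10   S14  S14 
 * S11   S14  S15 
   S12   S15  S16 
   S13   S16  S17 
   S14   S14  S14 
   S15   S14  S15 
   S16   S15  S16 
   S17   S16  S17 
(> = start, * = accepting)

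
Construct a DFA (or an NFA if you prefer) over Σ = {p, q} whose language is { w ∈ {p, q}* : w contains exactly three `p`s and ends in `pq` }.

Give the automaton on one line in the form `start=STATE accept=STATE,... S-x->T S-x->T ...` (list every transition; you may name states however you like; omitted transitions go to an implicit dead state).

start=s0 accept=s5 s0-p->s1 s0-q->s0 s1-p->s2 s1-q->s1 s2-p->s3 s2-q->s2 s3-p->s4 s3-q->s5 s4-p->s4 s4-q->s4 s5-p->s4 s5-q->s4

Run two small machines in parallel and take their product. The first has 5 states tracking the count of `p`s, saturating at 4; the second has 3 states tracking how much of the suffix `pq` has currently been matched. A product state is a pair (one from each), accepting exactly when both do. Minimizing collapses redundant product states.
A 6-state machine:
        p   q  
>  s0   s1  s0 
   s1   s2  s1 
   s2   s3  s2 
   s3   s4  s5 
   s4   s4  s4 
 * s5   s4  s4 
(> = start, * = accepting)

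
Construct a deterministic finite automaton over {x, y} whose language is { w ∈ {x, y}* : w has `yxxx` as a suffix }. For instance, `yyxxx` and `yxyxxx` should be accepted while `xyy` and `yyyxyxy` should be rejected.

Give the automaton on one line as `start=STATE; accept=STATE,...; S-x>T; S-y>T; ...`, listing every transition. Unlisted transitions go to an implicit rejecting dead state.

start=s0; accept=s4; s0-x>s0; s0-y>s1; s1-x>s2; s1-y>s1; s2-x>s3; s2-y>s1; s3-x>s4; s3-y>s1; s4-x>s0; s4-y>s1

Remember how much of `yxxx` the current input suffix matches. State s0 means no match yet; s1 means the last symbol is `y`; s2 means the last 2 symbols are `yx`; s3 means the last 3 symbols are `yxx`; s4 means the last 4 symbols are `yxxx`. Only s4 accepts. On a mismatch, fall back to the longest proper suffix that is still a prefix of `yxxx`.
With 5 states:
        x   y  
>  s0   s0  s1 
   s1   s2  s1 
   s2   s3  s1 
   s3   s4  s1 
 * s4   s0  s1 
(> = start, * = accepting)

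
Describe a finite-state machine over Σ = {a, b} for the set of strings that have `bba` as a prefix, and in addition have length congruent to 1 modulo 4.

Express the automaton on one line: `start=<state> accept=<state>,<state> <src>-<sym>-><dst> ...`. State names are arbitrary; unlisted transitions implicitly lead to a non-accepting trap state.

start=q0 accept=q9 q0-a->q1 q0-b->q2 q1-a->q3 q1-b->q3 q2-a->q3 q2-b->q4 q3-a->q5 q3-b->q5 q4-a->q6 q4-b->q5 q5-a->q7 q5-b->q7 q6-a->q8 q6-b->q8 q7-a->q1 q7-b->q1 q8-a->q9 q8-b->q9 q9-a->q10 q9-b->q10 q10-a->q6 q10-b->q6

Handle the two conditions separately and then intersect. One (5 states) tracks whether the input so far still matches the prefix `bba`; the other (4 states) tracks the input length modulo 4. Each combined state is a pair, one component from each; accept when both components accept.
With 11 states:
          a    b  
>  q0     q1   q2 
   q1     q3   q3 
   q2     q3   q4 
   q3     q5   q5 
   q4     q6   q5 
   q5     q7   q7 
   q6     q8   q8 
   q7     q1   q1 
   q8     q9   q9 
 * q9    q10  q10 
   q10    q6   q6 
(> = start, * = accepting)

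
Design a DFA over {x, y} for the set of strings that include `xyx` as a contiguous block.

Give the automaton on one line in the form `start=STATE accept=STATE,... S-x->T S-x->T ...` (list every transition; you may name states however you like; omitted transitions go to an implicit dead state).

States s0..s2 record the length of the longest prefix of `xyx` that matches the current input suffix. Reaching s3 means `xyx` has been seen, and we stay there forever. Accept from s3.
        x   y  
>  s0   s1  s0 
   s1   s1  s2 
   s2   s3  s0 
 * s3   s3  s3 
(> = start, * = accepting)

start=s0 accept=s3 s0-x->s1 s0-y->s0 s1-x->s1 s1-y->s2 s2-x->s3 s2-y->s0 s3-x->s3 s3-y->s3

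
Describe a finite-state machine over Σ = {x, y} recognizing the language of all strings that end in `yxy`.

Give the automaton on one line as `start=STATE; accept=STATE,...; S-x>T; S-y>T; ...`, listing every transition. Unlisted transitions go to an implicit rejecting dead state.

start=A; accept=D; A-x>A; A-y>B; B-x>C; B-y>B; C-x>A; C-y>D; D-x>C; D-y>B

Remember how much of `yxy` the current input suffix matches. State A means no match yet; B means the last symbol is `y`; C means the last 2 symbols are `yx`; D means the last 3 symbols are `yxy`. Only D accepts. On a mismatch, fall back to the longest proper suffix that is still a prefix of `yxy`.
With 4 states:
       x  y 
>  A   A  B 
   B   C  B 
   C   A  D 
 * D   C  B 
(> = start, * = accepting)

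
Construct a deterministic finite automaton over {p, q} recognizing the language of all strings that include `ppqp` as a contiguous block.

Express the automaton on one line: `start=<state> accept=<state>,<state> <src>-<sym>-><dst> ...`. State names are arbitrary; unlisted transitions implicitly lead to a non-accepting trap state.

start=S0 accept=S4 S0-p->S1 S0-q->S0 S1-p->S2 S1-q->S0 S2-p->S2 S2-q->S3 S3-p->S4 S3-q->S0 S4-p->S4 S4-q->S4

Track how much of `ppqp` has been matched so far: state S0 is no progress, S4 is the absorbing accept state reached once `ppqp` has occurred. Intermediate states record partial matches; on a mismatch, fall back to the longest reusable overlap.
A 5-state machine:
        p   q  
>  S0   S1  S0 
   S1   S2  S0 
   S2   S2  S3 
   S3   S4  S0 
 * S4   S4  S4 
(> = start, * = accepting)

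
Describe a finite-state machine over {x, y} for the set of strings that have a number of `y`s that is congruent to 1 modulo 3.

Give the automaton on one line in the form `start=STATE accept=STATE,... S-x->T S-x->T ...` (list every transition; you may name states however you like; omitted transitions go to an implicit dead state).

The only thing that matters is how many `y`s have appeared, reduced mod 3. Use one state per residue: q0 for 0, …, q2 for 2. Reading `y` moves to the next residue; anything else stays put. q1 is accepting.
A 3-state machine:
        x   y  
>  q0   q0  q1 
 * q1   q1  q2 
   q2   q2  q0 
(> = start, * = accepting)

start=q0 accept=q1 q0-x->q0 q0-y->q1 q1-x->q1 q1-y->q2 q2-x->q2 q2-y->q0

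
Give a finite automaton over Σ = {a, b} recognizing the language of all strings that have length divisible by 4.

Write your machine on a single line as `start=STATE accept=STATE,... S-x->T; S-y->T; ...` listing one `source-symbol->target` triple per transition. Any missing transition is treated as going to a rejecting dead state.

start=S0; accept=S0; S0-a->S1; S0-b->S1; S1-a->S2; S1-b->S2; S2-a->S3; S2-b->S3; S3-a->S0; S3-b->S0

Count input length modulo 4: every symbol advances one step around the cycle S0 → S1 → S2 → S3 → S0. Accept at S0.
        a   b  
>* S0   S1  S1 
   S1   S2  S2 
   S2   S3  S3 
   S3   S0  S0 
(> = start, * = accepting)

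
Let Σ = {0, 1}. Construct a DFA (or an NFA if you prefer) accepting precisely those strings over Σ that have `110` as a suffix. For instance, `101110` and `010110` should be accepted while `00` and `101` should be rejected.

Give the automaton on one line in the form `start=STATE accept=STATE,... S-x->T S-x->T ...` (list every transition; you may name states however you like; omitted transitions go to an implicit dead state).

Remember how much of `110` the current input suffix matches. State A means no match yet; B means the last symbol is `1`; C means the last 2 symbols are `11`; D means the last 3 symbols are `110`. Only D accepts. On a mismatch, fall back to the longest proper suffix that is still a prefix of `110`.
A 4-state machine:
       0  1 
>  A   A  B 
   B   A  C 
   C   D  C 
 * D   A  B 
(> = start, * = accepting)

start=A accept=D A-0->A A-1->B B-0->A B-1->C C-0->D C-1->C D-0->A D-1->B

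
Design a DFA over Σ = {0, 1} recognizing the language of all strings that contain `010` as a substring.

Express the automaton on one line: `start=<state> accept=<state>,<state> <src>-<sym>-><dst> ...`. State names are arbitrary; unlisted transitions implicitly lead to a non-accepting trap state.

start=q0 accept=q3 q0-0->q1 q0-1->q0 q1-0->q1 q1-1->q2 q2-0->q3 q2-1->q0 q3-0->q3 q3-1->q3

States q0..q2 record the length of the longest prefix of `010` that matches the current input suffix. Reaching q3 means `010` has been seen, and we stay there forever. Accept from q3.
A 4-state machine:
        0   1  
>  q0   q1  q0 
   q1   q1  q2 
   q2   q3  q0 
 * q3   q3  q3 
(> = start, * = accepting)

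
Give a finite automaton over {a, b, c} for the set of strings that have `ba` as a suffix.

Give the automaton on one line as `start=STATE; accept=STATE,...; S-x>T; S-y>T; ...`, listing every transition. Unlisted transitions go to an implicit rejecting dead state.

Let each state record the length of the longest suffix of the input read so far that is also a prefix of `ba`. s1 means the last symbol is `b`; s2 means the last 2 symbols are `ba`. Accept only at s2, where the string currently ends in `ba`.
A 3-state machine:
        a   b   c  
>  s0   s0  s1  s0 
   s1   s2  s1  s0 
 * s2   s0  s1  s0 
(> = start, * = accepting)

start=s0; accept=s2; s0-a>s0; s0-b>s1; s0-c>s0; s1-a>s2; s1-b>s1; s1-c>s0; s2-a>s0; s2-b>s1; s2-c>s0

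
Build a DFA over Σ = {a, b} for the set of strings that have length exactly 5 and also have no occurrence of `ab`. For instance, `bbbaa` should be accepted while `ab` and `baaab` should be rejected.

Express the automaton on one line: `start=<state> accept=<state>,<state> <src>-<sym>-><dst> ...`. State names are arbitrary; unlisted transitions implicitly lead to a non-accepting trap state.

start=q0 accept=q10 q0-a->q1 q0-b->q2 q1-a->q3 q1-b->q4 q2-a->q3 q2-b->q5 q3-a->q6 q3-b->q4 q4-a->q4 q4-b->q4 q5-a->q6 q5-b->q7 q6-a->q8 q6-b->q4 q7-a->q8 q7-b->q9 q8-a->q10 q8-b->q4 q9-a->q10 q9-b->q10 q10-a->q4 q10-b->q4

Run two small machines in parallel and take their product. One (7 states) tracks the input length, saturating at 6; the other (3 states) tracks partial matches of the forbidden pattern `ab`. Each combined state is a pair, one component from each; accept when both components accept. Minimizing collapses redundant product states.
          a    b  
>  q0     q1   q2 
   q1     q3   q4 
   q2     q3   q5 
   q3     q6   q4 
   q4     q4   q4 
   q5     q6   q7 
   q6     q8   q4 
   q7     q8   q9 
   q8    q10   q4 
   q9    q10  q10 
 * q10    q4   q4 
(> = start, * = accepting)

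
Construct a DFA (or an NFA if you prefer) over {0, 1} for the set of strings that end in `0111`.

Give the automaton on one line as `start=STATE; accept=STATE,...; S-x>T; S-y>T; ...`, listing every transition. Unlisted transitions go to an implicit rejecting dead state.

start=A; accept=E; A-0>B; A-1>A; B-0>B; B-1>C; C-0>B; C-1>D; D-0>B; D-1>E; E-0>B; E-1>A

Remember how much of `0111` the current input suffix matches. State A means no match yet; B means the last symbol is `0`; C means the last 2 symbols are `01`; D means the last 3 symbols are `011`; E means the last 4 symbols are `0111`. Only E accepts. On a mismatch, fall back to the longest proper suffix that is still a prefix of `0111`.
       0  1 
>  A   B  A 
   B   B  C 
   C   B  D 
   D   B  E 
 * E   B  A 
(> = start, * = accepting)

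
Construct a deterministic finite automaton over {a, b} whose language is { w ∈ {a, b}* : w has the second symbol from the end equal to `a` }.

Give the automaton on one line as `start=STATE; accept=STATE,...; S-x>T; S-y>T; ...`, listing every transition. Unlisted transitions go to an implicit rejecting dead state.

start=s0; accept=s3,s4; s0-a>s1; s0-b>s2; s1-a>s3; s1-b>s4; s2-a>s5; s2-b>s6; s3-a>s3; s3-b>s4; s4-a>s5; s4-b>s6; s5-a>s3; s5-b>s4; s6-a>s5; s6-b>s6

A DFA must remember the last 2 symbols (since which symbol is second-to-last isn't known until the input ends). Use one state per possible window of the last ≤2 symbols; accept from those whose window starts with `a`.
7 states suffice.
        a   b  
>  s0   s1  s2 
   s1   s3  s4 
   s2   s5  s6 
 * s3   s3  s4 
 * s4   s5  s6 
   s5   s3  s4 
   s6   s5  s6 
(> = start, * = accepting)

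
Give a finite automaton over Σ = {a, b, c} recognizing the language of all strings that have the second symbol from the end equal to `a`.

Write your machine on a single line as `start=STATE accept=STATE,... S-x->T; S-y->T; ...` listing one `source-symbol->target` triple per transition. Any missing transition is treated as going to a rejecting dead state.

start=s0; accept=s4,s5,s6; s0-a->s1; s0-b->s2; s0-c->s3; s1-a->s4; s1-b->s5; s1-c->s6; s2-a->s7; s2-b->s8; s2-c->s9; s3-a->s10; s3-b->s11; s3-c->s12; s4-a->s4; s4-b->s5; s4-c->s6; s5-a->s7; s5-b->s8; s5-c->s9; s6-a->s10; s6-b->s11; s6-c->s12; s7-a->s4; s7-b->s5; s7-c->s6; s8-a->s7; s8-b->s8; s8-c->s9; s9-a->s10; s9-b->s11; s9-c->s12; s10-a->s4; s10-b->s5; s10-c->s6; s11-a->s7; s11-b->s8; s11-c->s9; s12-a->s10; s12-b->s11; s12-c->s12

A DFA must remember the last 2 symbols (since which symbol is second-to-last isn't known until the input ends). Use one state per possible window of the last ≤2 symbols; accept from those whose window starts with `a`.
          a    b    c  
>  s0     s1   s2   s3 
   s1     s4   s5   s6 
   s2     s7   s8   s9 
   s3    s10  s11  s12 
 * s4     s4   s5   s6 
 * s5     s7   s8   s9 
 * s6    s10  s11  s12 
   s7     s4   s5   s6 
   s8     s7   s8   s9 
   s9    s10  s11  s12 
   s10    s4   s5   s6 
   s11    s7   s8   s9 
   s12   s10  s11  s12 
(> = start, * = accepting)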